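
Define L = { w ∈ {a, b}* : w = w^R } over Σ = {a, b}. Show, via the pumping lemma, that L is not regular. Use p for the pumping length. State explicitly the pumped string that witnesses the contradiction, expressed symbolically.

a^{p+k} b a^p

Toward a contradiction, assume L is regular with pumping length p.
Take w = a^p b a^p, a palindrome of length 2p+1 ≥ p.
By the pumping lemma, w = xyz with |xy| ≤ p and |y| > 0.
Because |xy| ≤ p and w begins with p copies of a, we have y = a^k with 1 ≤ k ≤ p.
Pump with i = 2: xy^2z = a^{p+k} b a^p. Its reverse is a^p b a^{p+k}, which differs from xy^2z since k ≥ 1. So xy^2z is not a palindrome and xy^2z ∉ L.
This contradicts the pumping lemma, so L is not regular.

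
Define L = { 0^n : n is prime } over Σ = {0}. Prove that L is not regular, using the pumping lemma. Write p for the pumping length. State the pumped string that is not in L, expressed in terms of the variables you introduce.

Assume L is regular; let p be its pumping constant.
Let q be a prime with q ≥ p+2 (infinitely many primes exist), and take w = 0^q ∈ L with |w| = q ≥ p.
Write w = xyz as guaranteed by the lemma, with |xy| ≤ p and |y| ≥ 1.
Then y = 0^k for some k with 1 ≤ k ≤ p.
Since 1 ≤ k ≤ p, |xz| = q-k. Pump with i = q+1: |xy^{q+1}z| = (q-k)+(q+1)k = q+qk = q(1+k), which is composite (both factors ≥ 2). So xy^{q+1}z = 0^{q(1+k)} ∉ L.
This is a contradiction; hence L is not regular.

0^{q(1+k)}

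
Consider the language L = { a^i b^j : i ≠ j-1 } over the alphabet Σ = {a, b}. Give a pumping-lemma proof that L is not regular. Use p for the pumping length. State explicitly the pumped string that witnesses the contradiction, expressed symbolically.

Suppose for contradiction that L is regular, and let p be the pumping length.
Choose w = a^p b^{p+p!+1}. Since p ≠ (p+p!+1)-1 = p+p!, w ∈ L; and |w| ≥ p.
By the pumping lemma, w = xyz with |xy| ≤ p and |y| > 0.
The first p characters of w are a's, so xy (and hence y) consists only of a's. Write y = a^k, 1 ≤ k ≤ p.
Since 1 ≤ k ≤ p, k divides p!; set t = 1 + p!/k. Then xy^t z has p + (p!/k)·k = p + p! copies of a. Now the a-count is p+p! and (b-count)-1 = (p+p!+1)-1 = p+p!, so i ≠ j-1 fails. So xy^t z = a^{p+p!} b^{p+p!+1} ∉ L.
Contradiction. Therefore L is not regular.

a^{p+p!} b^{p+p!+1}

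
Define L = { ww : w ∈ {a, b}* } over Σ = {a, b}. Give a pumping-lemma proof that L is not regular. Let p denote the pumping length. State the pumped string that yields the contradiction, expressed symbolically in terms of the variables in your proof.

a^{p+k} b^p a^p b^p

Toward a contradiction, assume L is regular with pumping length p.
Take w = a^p b^p a^p b^p = uu where u = a^pb^p; then w ∈ L and |w| = 4p ≥ p.
By the pumping lemma, w = xyz with |xy| ≤ p and |y| ≥ 1.
Since the first p symbols of w are all a's and |xy| ≤ p, y lies entirely in the leading a-block: y = a^k for some k with 1 ≤ k ≤ p.
Pump with i = 2: xy^2z = a^{p+k} b^p a^p b^p, of length 4p+k. Suppose this equals vv. The string starts with a and ends with b, so v does too; thus the boundary between the two copies of v is a b→a transition. There is exactly one such transition, at position 2p+k, so |v| = 2p+k and |vv| = 4p+2k ≠ 4p+k since k ≥ 1. So xy^2z ∉ L.
Contradiction. Therefore L is not regular.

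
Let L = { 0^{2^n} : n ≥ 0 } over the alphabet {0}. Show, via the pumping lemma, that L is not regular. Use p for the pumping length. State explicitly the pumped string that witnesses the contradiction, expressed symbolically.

0^{2^p+k}

Assume L is regular. Let p be the pumping length given by the pumping lemma.
Take w = 0^{2^p} ∈ L with |w| = 2^p ≥ p.
The pumping lemma gives a decomposition w = xyz where |xy| ≤ p and |y| > 0.
Then y = 0^k for some k with 1 ≤ k ≤ p.
Pump with i = 2: xy^2z = 0^{2^p+k}. Since 1 ≤ k ≤ p < 2^p, we have 2^p < 2^p+k < 2^{p+1}, so 2^p+k is not a power of 2. So xy^2z ∉ L.
Contradiction. Therefore L is not regular.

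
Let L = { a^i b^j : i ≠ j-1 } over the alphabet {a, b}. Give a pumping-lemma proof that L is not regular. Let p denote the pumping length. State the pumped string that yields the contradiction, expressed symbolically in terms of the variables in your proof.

a^{p+p!} b^{p+p!+1}

Assume L is regular. Let p be the pumping length given by the pumping lemma.
Choose w = a^p b^{p+p!+1}. Since p ≠ (p+p!+1)-1 = p+p!, w ∈ L; and |w| ≥ p.
The pumping lemma gives a decomposition w = xyz where |xy| ≤ p and |y| > 0.
Since the first p symbols of w are all a's and |xy| ≤ p, y lies entirely in the leading a-block: y = a^k for some k with 1 ≤ k ≤ p.
Since 1 ≤ k ≤ p, k divides p!; set t = 1 + p!/k. Then xy^t z has p + (p!/k)·k = p + p! copies of a. Now the a-count is p+p! and (b-count)-1 = (p+p!+1)-1 = p+p!, so i ≠ j-1 fails. So xy^t z = a^{p+p!} b^{p+p!+1} ∉ L.
This is a contradiction; hence L is not regular.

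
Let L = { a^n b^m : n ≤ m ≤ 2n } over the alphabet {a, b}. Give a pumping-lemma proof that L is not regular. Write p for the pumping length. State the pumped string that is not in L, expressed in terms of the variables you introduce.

Assume L is regular. Let p be the pumping length given by the pumping lemma.
Take w = a^p b^p ∈ L (since p ≤ p ≤ 2p), with |w| = 2p ≥ p.
Write w = xyz as guaranteed by the lemma, with |xy| ≤ p and y is nonempty.
The first p characters of w are a's, so xy (and hence y) consists only of a's. Write y = a^k, 1 ≤ k ≤ p.
Pump with i = 2: xy^2z = a^{p+k} b^p. Now n = p+k > p = m, so the condition n ≤ m fails. Thus xy^2z ∉ L.
This contradicts the pumping lemma, so L is not regular.

a^{p+k} b^p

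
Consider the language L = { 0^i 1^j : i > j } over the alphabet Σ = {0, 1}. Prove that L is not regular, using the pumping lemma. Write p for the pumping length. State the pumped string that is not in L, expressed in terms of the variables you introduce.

Assume L is regular. Let p be the pumping length given by the pumping lemma.
Choose w = 0^{p+1} 1^p ∈ L, with |w| = 2p+1 ≥ p.
The pumping lemma gives a decomposition w = xyz where |xy| ≤ p and |y| > 0.
The first p characters of w are 0's, so xy (and hence y) consists only of 0's. Write y = 0^k, 1 ≤ k ≤ p.
Consider xy^0z = xz = 0^{p+1-k} 1^p. Since k ≥ 1, the 0-count p+1-k is at most p, so i > j fails; thus xz ∉ L.
This contradicts the pumping lemma, so L is not regular.

0^{p+1-k} 1^p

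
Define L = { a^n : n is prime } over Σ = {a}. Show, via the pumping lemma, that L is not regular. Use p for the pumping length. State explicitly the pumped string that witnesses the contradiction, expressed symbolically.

a^{q(1+k)}

Assume L is regular. Let p be the pumping length given by the pumping lemma.
Let q be a prime with q ≥ p+2 (infinitely many primes exist), and take w = a^q ∈ L with |w| = q ≥ p.
By the pumping lemma, w = xyz with |xy| ≤ p and y is nonempty.
Then y = a^k for some k with 1 ≤ k ≤ p.
Since 1 ≤ k ≤ p, |xz| = q-k. Pump with i = q+1: |xy^{q+1}z| = (q-k)+(q+1)k = q+qk = q(1+k), which is composite (both factors ≥ 2). So xy^{q+1}z = a^{q(1+k)} ∉ L.
This is a contradiction; hence L is not regular.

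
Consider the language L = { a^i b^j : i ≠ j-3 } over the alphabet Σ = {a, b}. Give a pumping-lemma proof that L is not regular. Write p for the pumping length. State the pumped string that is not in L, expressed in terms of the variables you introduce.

a^{p+p!} b^{p+p!+3}

Suppose for contradiction that L is regular, and let p be the pumping length.
Choose w = a^p b^{p+p!+3}. Since p ≠ (p+p!+3)-3 = p+p!, w ∈ L; and |w| ≥ p.
The pumping lemma gives a decomposition w = xyz where |xy| ≤ p and |y| ≥ 1.
Because |xy| ≤ p and w begins with p copies of a, we have y = a^k with 1 ≤ k ≤ p.
Since 1 ≤ k ≤ p, k divides p!; set t = 1 + p!/k. Then xy^t z has p + (p!/k)·k = p + p! copies of a. Now the a-count is p+p! and (b-count)-3 = (p+p!+3)-3 = p+p!, so i ≠ j-3 fails. So xy^t z = a^{p+p!} b^{p+p!+3} ∉ L.
Contradiction. Therefore L is not regular.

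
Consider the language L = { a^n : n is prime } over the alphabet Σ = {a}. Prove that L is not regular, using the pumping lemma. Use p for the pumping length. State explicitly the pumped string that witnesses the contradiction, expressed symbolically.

a^{q(1+k)}

Assume L is regular. Let p be the pumping length given by the pumping lemma.
Let q be a prime with q ≥ p+2 (infinitely many primes exist), and take w = a^q ∈ L with |w| = q ≥ p.
Write w = xyz as guaranteed by the lemma, with |xy| ≤ p and |y| > 0.
Then y = a^k for some k with 1 ≤ k ≤ p.
Since 1 ≤ k ≤ p, |xz| = q-k. Pump with i = q+1: |xy^{q+1}z| = (q-k)+(q+1)k = q+qk = q(1+k), which is composite (both factors ≥ 2). So xy^{q+1}z = a^{q(1+k)} ∉ L.
Contradiction. Therefore L is not regular.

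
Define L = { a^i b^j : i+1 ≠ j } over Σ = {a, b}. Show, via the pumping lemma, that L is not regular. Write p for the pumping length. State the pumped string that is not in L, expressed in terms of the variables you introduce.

a^{p+p!} b^{p+p!+1}

Suppose for contradiction that L is regular, and let p be the pumping length.
Choose w = a^p b^{p+p!+1}. Since p ≠ (p+p!+1)-1 = p+p!, w ∈ L; and |w| ≥ p.
The pumping lemma gives a decomposition w = xyz where |xy| ≤ p and |y| > 0.
Since the first p symbols of w are all a's and |xy| ≤ p, y lies entirely in the leading a-block: y = a^k for some k with 1 ≤ k ≤ p.
Since 1 ≤ k ≤ p, k divides p!; set t = 1 + p!/k. Then xy^t z has p + (p!/k)·k = p + p! copies of a. Now the a-count is p+p! and (b-count)-1 = (p+p!+1)-1 = p+p!, so i+1 ≠ j fails. So xy^t z = a^{p+p!} b^{p+p!+1} ∉ L.
This contradicts the pumping lemma, so L is not regular.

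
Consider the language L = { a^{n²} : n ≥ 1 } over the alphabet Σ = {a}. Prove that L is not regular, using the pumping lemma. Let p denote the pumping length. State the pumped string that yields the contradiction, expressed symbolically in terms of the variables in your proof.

a^{p²+k}

Toward a contradiction, assume L is regular with pumping length p.
Take w = a^{p²} ∈ L with |w| = p² ≥ p.
By the pumping lemma, w = xyz with |xy| ≤ p and |y| > 0.
Then y = a^k for some k with 1 ≤ k ≤ p.
Pump with i = 2: xy^2z = a^{p²+k}. Since 1 ≤ k ≤ p, p² < p²+k ≤ p²+p < (p+1)², so p²+k lies strictly between consecutive squares and is not a perfect square. So xy^2z ∉ L.
This contradicts the pumping lemma, so L is not regular.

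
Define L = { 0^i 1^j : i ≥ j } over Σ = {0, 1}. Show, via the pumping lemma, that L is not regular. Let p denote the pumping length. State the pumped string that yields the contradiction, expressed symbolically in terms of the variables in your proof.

0^{p-k} 1^p

Toward a contradiction, assume L is regular with pumping length p.
Choose w = 0^p 1^p ∈ L, with |w| = 2p ≥ p.
The pumping lemma gives a decomposition w = xyz where |xy| ≤ p and |y| > 0.
Since the first p symbols of w are all 0's and |xy| ≤ p, y lies entirely in the leading 0-block: y = 0^k for some k with 1 ≤ k ≤ p.
Consider xy^0z = xz = 0^{p-k} 1^p. Since k ≥ 1, the 0-count p-k is less than p, so i ≥ j fails; thus xz ∉ L.
This contradicts the pumping lemma, so L is not regular.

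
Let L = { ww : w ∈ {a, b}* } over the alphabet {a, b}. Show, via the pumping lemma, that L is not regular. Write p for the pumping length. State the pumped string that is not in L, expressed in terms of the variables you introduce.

Assume L is regular; let p be its pumping constant.
Take w = a^p b^p a^p b^p = uu where u = a^pb^p; then w ∈ L and |w| = 4p ≥ p.
The pumping lemma gives a decomposition w = xyz where |xy| ≤ p and |y| > 0.
Because |xy| ≤ p and w begins with p copies of a, we have y = a^k with 1 ≤ k ≤ p.
Pump with i = 2: xy^2z = a^{p+k} b^p a^p b^p, of length 4p+k. Suppose this equals vv. The string starts with a and ends with b, so v does too; thus the boundary between the two copies of v is a b→a transition. There is exactly one such transition, at position 2p+k, so |v| = 2p+k and |vv| = 4p+2k ≠ 4p+k since k ≥ 1. So xy^2z ∉ L.
This contradicts the pumping lemma, so L is not regular.

a^{p+k} b^p a^p b^p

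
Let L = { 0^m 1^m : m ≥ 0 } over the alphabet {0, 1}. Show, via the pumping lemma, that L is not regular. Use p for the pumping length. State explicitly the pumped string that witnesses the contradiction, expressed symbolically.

0^{p+k} 1^p

Toward a contradiction, assume L is regular with pumping length p.
Let w = 0^p 1^p ∈ L; note |w| = 2p ≥ p.
By the pumping lemma, w = xyz with |xy| ≤ p and y is nonempty.
Since the first p symbols of w are all 0's and |xy| ≤ p, y lies entirely in the leading 0-block: y = 0^k for some k with 1 ≤ k ≤ p.
Pump with i = 2: xy^2z = 0^{p+k} 1^p. For this to lie in L we would need p = p+k, which forces k = 0. But k ≥ 1, so xy^2z ∉ L.
This is a contradiction; hence L is not regular.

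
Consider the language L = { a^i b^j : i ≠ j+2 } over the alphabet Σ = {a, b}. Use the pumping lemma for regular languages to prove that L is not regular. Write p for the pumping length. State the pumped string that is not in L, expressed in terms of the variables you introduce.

a^{p+p!} b^{p+p!-2}

Assume L is regular; let p be its pumping constant.
Choose w = a^p b^{p+p!-2}. Since p ≠ (p+p!-2)+2 = p+p!, w ∈ L; and |w| ≥ p.
The pumping lemma gives a decomposition w = xyz where |xy| ≤ p and y is nonempty.
Since the first p symbols of w are all a's and |xy| ≤ p, y lies entirely in the leading a-block: y = a^k for some k with 1 ≤ k ≤ p.
Since 1 ≤ k ≤ p, k divides p!; set t = 1 + p!/k. Then xy^t z has p + (p!/k)·k = p + p! copies of a. Now the a-count is p+p! and (b-count)+2 = (p+p!-2)+2 = p+p!, so i ≠ j+2 fails. So xy^t z = a^{p+p!} b^{p+p!-2} ∉ L.
This is a contradiction; hence L is not regular.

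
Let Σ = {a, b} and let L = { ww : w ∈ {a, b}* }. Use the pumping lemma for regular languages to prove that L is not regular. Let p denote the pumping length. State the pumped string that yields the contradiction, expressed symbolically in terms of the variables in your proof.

Assume L is regular. Let p be the pumping length given by the pumping lemma.
Take w = a^p b^p a^p b^p = uu where u = a^pb^p; then w ∈ L and |w| = 4p ≥ p.
Write w = xyz as guaranteed by the lemma, with |xy| ≤ p and y is nonempty.
Since the first p symbols of w are all a's and |xy| ≤ p, y lies entirely in the leading a-block: y = a^k for some k with 1 ≤ k ≤ p.
Pump with i = 2: xy^2z = a^{p+k} b^p a^p b^p, of length 4p+k. Suppose this equals vv. The string starts with a and ends with b, so v does too; thus the boundary between the two copies of v is a b→a transition. There is exactly one such transition, at position 2p+k, so |v| = 2p+k and |vv| = 4p+2k ≠ 4p+k since k ≥ 1. So xy^2z ∉ L.
This contradicts the pumping lemma, so L is not regular.

a^{p+k} b^p a^p b^p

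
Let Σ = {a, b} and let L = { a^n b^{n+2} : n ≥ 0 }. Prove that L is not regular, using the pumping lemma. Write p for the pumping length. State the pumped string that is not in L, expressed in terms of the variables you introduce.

Suppose for contradiction that L is regular, and let p be the pumping length.
Let w = a^p b^{p+2} ∈ L; note |w| = 2p+2 ≥ p.
By the pumping lemma, w = xyz with |xy| ≤ p and |y| ≥ 1.
The first p characters of w are a's, so xy (and hence y) consists only of a's. Write y = a^k, 1 ≤ k ≤ p.
Pump with i = 2: xy^2z = a^{p+k} b^{p+2}. For this to lie in L we would need p+2 = (p+k)+2, which forces k = 0. But k ≥ 1, so xy^2z ∉ L.
Contradiction. Therefore L is not regular.

a^{p+k} b^{p+2}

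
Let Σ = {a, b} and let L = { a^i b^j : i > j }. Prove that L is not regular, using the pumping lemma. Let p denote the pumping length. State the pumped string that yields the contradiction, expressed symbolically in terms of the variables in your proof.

a^{p+1-k} b^p

Assume L is regular; let p be its pumping constant.
Choose w = a^{p+1} b^p ∈ L, with |w| = 2p+1 ≥ p.
Write w = xyz as guaranteed by the lemma, with |xy| ≤ p and |y| ≥ 1.
Since the first p symbols of w are all a's and |xy| ≤ p, y lies entirely in the leading a-block: y = a^k for some k with 1 ≤ k ≤ p.
Consider xy^0z = xz = a^{p+1-k} b^p. Since k ≥ 1, the a-count p+1-k is at most p, so i > j fails; thus xz ∉ L.
Contradiction. Therefore L is not regular.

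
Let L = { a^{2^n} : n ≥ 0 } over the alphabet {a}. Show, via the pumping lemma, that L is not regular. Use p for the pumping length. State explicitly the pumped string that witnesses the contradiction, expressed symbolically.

Toward a contradiction, assume L is regular with pumping length p.
Take w = a^{2^p} ∈ L with |w| = 2^p ≥ p.
By the pumping lemma, w = xyz with |xy| ≤ p and |y| > 0.
Then y = a^k for some k with 1 ≤ k ≤ p.
Pump with i = 2: xy^2z = a^{2^p+k}. Since 1 ≤ k ≤ p < 2^p, we have 2^p < 2^p+k < 2^{p+1}, so 2^p+k is not a power of 2. So xy^2z ∉ L.
Contradiction. Therefore L is not regular.

a^{2^p+k}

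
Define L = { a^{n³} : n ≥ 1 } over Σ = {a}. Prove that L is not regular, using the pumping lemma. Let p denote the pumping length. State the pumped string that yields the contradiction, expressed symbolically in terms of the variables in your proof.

a^{p³+k}

Suppose for contradiction that L is regular, and let p be the pumping length.
Take w = a^{p³} ∈ L with |w| = p³ ≥ p.
By the pumping lemma, w = xyz with |xy| ≤ p and y is nonempty.
Then y = a^k for some k with 1 ≤ k ≤ p.
Pump with i = 2: xy^2z = a^{p³+k}. Since 1 ≤ k ≤ p, p³ < p³+k ≤ p³+p < p³+3p²+3p+1 = (p+1)³, so p³+k is not a perfect cube. So xy^2z ∉ L.
Contradiction. Therefore L is not regular.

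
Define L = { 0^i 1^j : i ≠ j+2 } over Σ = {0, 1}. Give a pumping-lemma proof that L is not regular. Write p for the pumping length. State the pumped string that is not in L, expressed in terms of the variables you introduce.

Assume L is regular; let p be its pumping constant.
Choose w = 0^p 1^{p+p!-2}. Since p ≠ (p+p!-2)+2 = p+p!, w ∈ L; and |w| ≥ p.
By the pumping lemma, w = xyz with |xy| ≤ p and |y| ≥ 1.
Since the first p symbols of w are all 0's and |xy| ≤ p, y lies entirely in the leading 0-block: y = 0^k for some k with 1 ≤ k ≤ p.
Since 1 ≤ k ≤ p, k divides p!; set t = 1 + p!/k. Then xy^t z has p + (p!/k)·k = p + p! copies of 0. Now the 0-count is p+p! and (1-count)+2 = (p+p!-2)+2 = p+p!, so i ≠ j+2 fails. So xy^t z = 0^{p+p!} 1^{p+p!-2} ∉ L.
This is a contradiction; hence L is not regular.

0^{p+p!} 1^{p+p!-2}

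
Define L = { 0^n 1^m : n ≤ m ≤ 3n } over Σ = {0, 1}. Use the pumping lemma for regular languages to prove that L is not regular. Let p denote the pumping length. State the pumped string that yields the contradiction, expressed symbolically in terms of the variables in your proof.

0^{p+k} 1^p

Toward a contradiction, assume L is regular with pumping length p.
Take w = 0^p 1^p ∈ L (since p ≤ p ≤ 3p), with |w| = 2p ≥ p.
The pumping lemma gives a decomposition w = xyz where |xy| ≤ p and y is nonempty.
Since the first p symbols of w are all 0's and |xy| ≤ p, y lies entirely in the leading 0-block: y = 0^k for some k with 1 ≤ k ≤ p.
Pump with i = 2: xy^2z = 0^{p+k} 1^p. Now n = p+k > p = m, so the condition n ≤ m fails. Thus xy^2z ∉ L.
Contradiction. Therefore L is not regular.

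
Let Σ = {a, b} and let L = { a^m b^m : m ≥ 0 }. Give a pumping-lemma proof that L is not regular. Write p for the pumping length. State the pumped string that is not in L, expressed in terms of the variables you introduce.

Assume L is regular. Let p be the pumping length given by the pumping lemma.
Choose w = a^p b^p, which is in L with |w| = 2p ≥ p.
Write w = xyz as guaranteed by the lemma, with |xy| ≤ p and |y| > 0.
Because |xy| ≤ p and w begins with p copies of a, we have y = a^k with 1 ≤ k ≤ p.
Pump with i = 2: xy^2z = a^{p+k} b^p. For this to lie in L we would need p = p+k, which forces k = 0. But k ≥ 1, so xy^2z ∉ L.
This is a contradiction; hence L is not regular.

a^{p+k} b^p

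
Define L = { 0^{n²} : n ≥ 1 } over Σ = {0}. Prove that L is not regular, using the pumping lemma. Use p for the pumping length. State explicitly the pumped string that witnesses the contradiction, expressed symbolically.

Toward a contradiction, assume L is regular with pumping length p.
Take w = 0^{p²} ∈ L with |w| = p² ≥ p.
By the pumping lemma, w = xyz with |xy| ≤ p and |y| > 0.
Then y = 0^k for some k with 1 ≤ k ≤ p.
Pump with i = 2: xy^2z = 0^{p²+k}. Since 1 ≤ k ≤ p, p² < p²+k ≤ p²+p < (p+1)², so p²+k lies strictly between consecutive squares and is not a perfect square. So xy^2z ∉ L.
Contradiction. Therefore L is not regular.

0^{p²+k}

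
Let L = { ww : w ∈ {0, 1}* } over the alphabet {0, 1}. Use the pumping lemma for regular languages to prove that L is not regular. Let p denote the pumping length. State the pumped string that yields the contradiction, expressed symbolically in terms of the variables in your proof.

Assume L is regular. Let p be the pumping length given by the pumping lemma.
Take w = 0^p 1^p 0^p 1^p = uu where u = 0^p1^p; then w ∈ L and |w| = 4p ≥ p.
The pumping lemma gives a decomposition w = xyz where |xy| ≤ p and y is nonempty.
Because |xy| ≤ p and w begins with p copies of 0, we have y = 0^k with 1 ≤ k ≤ p.
Pump with i = 2: xy^2z = 0^{p+k} 1^p 0^p 1^p, of length 4p+k. Suppose this equals vv. The string starts with 0 and ends with 1, so v does too; thus the boundary between the two copies of v is a 1→0 transition. There is exactly one such transition, at position 2p+k, so |v| = 2p+k and |vv| = 4p+2k ≠ 4p+k since k ≥ 1. So xy^2z ∉ L.
Contradiction. Therefore L is not regular.

0^{p+k} 1^p 0^p 1^p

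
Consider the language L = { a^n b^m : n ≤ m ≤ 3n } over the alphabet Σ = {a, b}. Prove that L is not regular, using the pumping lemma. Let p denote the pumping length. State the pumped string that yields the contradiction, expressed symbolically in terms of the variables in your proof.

Suppose for contradiction that L is regular, and let p be the pumping length.
Take w = a^p b^p ∈ L (since p ≤ p ≤ 3p), with |w| = 2p ≥ p.
Write w = xyz as guaranteed by the lemma, with |xy| ≤ p and |y| ≥ 1.
Because |xy| ≤ p and w begins with p copies of a, we have y = a^k with 1 ≤ k ≤ p.
Pump with i = 2: xy^2z = a^{p+k} b^p. Now n = p+k > p = m, so the condition n ≤ m fails. Thus xy^2z ∉ L.
Contradiction. Therefore L is not regular.

a^{p+k} b^p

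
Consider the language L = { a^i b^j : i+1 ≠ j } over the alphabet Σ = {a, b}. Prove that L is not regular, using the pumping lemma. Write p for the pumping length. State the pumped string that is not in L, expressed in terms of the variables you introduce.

Assume L is regular; let p be its pumping constant.
Choose w = a^p b^{p+p!+1}. Since p ≠ (p+p!+1)-1 = p+p!, w ∈ L; and |w| ≥ p.
Write w = xyz as guaranteed by the lemma, with |xy| ≤ p and y is nonempty.
The first p characters of w are a's, so xy (and hence y) consists only of a's. Write y = a^k, 1 ≤ k ≤ p.
Since 1 ≤ k ≤ p, k divides p!; set t = 1 + p!/k. Then xy^t z has p + (p!/k)·k = p + p! copies of a. Now the a-count is p+p! and (b-count)-1 = (p+p!+1)-1 = p+p!, so i+1 ≠ j fails. So xy^t z = a^{p+p!} b^{p+p!+1} ∉ L.
This contradicts the pumping lemma, so L is not regular.

a^{p+p!} b^{p+p!+1}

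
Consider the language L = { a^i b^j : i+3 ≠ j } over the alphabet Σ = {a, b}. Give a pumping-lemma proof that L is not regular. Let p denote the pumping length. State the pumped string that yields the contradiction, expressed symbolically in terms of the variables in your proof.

Suppose for contradiction that L is regular, and let p be the pumping length.
Choose w = a^p b^{p+p!+3}. Since p ≠ (p+p!+3)-3 = p+p!, w ∈ L; and |w| ≥ p.
The pumping lemma gives a decomposition w = xyz where |xy| ≤ p and |y| > 0.
Since the first p symbols of w are all a's and |xy| ≤ p, y lies entirely in the leading a-block: y = a^k for some k with 1 ≤ k ≤ p.
Since 1 ≤ k ≤ p, k divides p!; set t = 1 + p!/k. Then xy^t z has p + (p!/k)·k = p + p! copies of a. Now the a-count is p+p! and (b-count)-3 = (p+p!+3)-3 = p+p!, so i+3 ≠ j fails. So xy^t z = a^{p+p!} b^{p+p!+3} ∉ L.
Contradiction. Therefore L is not regular.

a^{p+p!} b^{p+p!+3}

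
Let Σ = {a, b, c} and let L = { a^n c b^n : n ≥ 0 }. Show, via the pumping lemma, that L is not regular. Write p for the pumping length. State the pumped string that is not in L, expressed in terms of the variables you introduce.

a^{p+k} c b^p

Assume L is regular. Let p be the pumping length given by the pumping lemma.
Take w = a^p c b^p ∈ L with |w| = 2p+1 ≥ p.
The pumping lemma gives a decomposition w = xyz where |xy| ≤ p and |y| ≥ 1.
Since the first p symbols of w are all a's and |xy| ≤ p, y lies entirely in the leading a-block: y = a^k for some k with 1 ≤ k ≤ p.
Pump with i = 2: xy^2z = a^{p+k} c b^p, which would require p+k = p. But k ≥ 1, so xy^2z ∉ L.
Contradiction. Therefore L is not regular.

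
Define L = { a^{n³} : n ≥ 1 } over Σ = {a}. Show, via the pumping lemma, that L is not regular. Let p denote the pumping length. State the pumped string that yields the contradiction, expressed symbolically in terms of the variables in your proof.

Toward a contradiction, assume L is regular with pumping length p.
Take w = a^{p³} ∈ L with |w| = p³ ≥ p.
The pumping lemma gives a decomposition w = xyz where |xy| ≤ p and |y| > 0.
Then y = a^k for some k with 1 ≤ k ≤ p.
Pump with i = 2: xy^2z = a^{p³+k}. Since 1 ≤ k ≤ p, p³ < p³+k ≤ p³+p < p³+3p²+3p+1 = (p+1)³, so p³+k is not a perfect cube. So xy^2z ∉ L.
This contradicts the pumping lemma, so L is not regular.

a^{p³+k}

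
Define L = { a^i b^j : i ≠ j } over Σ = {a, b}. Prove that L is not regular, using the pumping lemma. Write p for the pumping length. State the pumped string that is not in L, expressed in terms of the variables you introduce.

Toward a contradiction, assume L is regular with pumping length p.
Choose w = a^p b^{p+p!}. Since p ≠ p+p!, w ∈ L; and |w| ≥ p.
By the pumping lemma, w = xyz with |xy| ≤ p and |y| ≥ 1.
Because |xy| ≤ p and w begins with p copies of a, we have y = a^k with 1 ≤ k ≤ p.
Since 1 ≤ k ≤ p, k divides p!; set t = 1 + p!/k. Then xy^t z has p + (p!/k)·k = p + p! copies of a. Now the a-count equals the b-count, so i ≠ j fails. So xy^t z = a^{p+p!} b^{p+p!} ∉ L.
This is a contradiction; hence L is not regular.

a^{p+p!} b^{p+p!}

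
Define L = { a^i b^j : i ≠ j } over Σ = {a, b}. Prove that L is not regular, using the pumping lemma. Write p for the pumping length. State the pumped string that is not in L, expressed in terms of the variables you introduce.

a^{p+p!} b^{p+p!}

Toward a contradiction, assume L is regular with pumping length p.
Choose w = a^p b^{p+p!}. Since p ≠ p+p!, w ∈ L; and |w| ≥ p.
Write w = xyz as guaranteed by the lemma, with |xy| ≤ p and |y| ≥ 1.
The first p characters of w are a's, so xy (and hence y) consists only of a's. Write y = a^k, 1 ≤ k ≤ p.
Since 1 ≤ k ≤ p, k divides p!; set t = 1 + p!/k. Then xy^t z has p + (p!/k)·k = p + p! copies of a. Now the a-count equals the b-count, so i ≠ j fails. So xy^t z = a^{p+p!} b^{p+p!} ∉ L.
This is a contradiction; hence L is not regular.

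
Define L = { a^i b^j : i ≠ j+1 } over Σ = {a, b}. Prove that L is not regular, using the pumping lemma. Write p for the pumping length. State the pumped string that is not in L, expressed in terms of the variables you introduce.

Suppose for contradiction that L is regular, and let p be the pumping length.
Choose w = a^p b^{p+p!-1}. Since p ≠ (p+p!-1)+1 = p+p!, w ∈ L; and |w| ≥ p.
By the pumping lemma, w = xyz with |xy| ≤ p and y is nonempty.
The first p characters of w are a's, so xy (and hence y) consists only of a's. Write y = a^k, 1 ≤ k ≤ p.
Since 1 ≤ k ≤ p, k divides p!; set t = 1 + p!/k. Then xy^t z has p + (p!/k)·k = p + p! copies of a. Now the a-count is p+p! and (b-count)+1 = (p+p!-1)+1 = p+p!, so i ≠ j+1 fails. So xy^t z = a^{p+p!} b^{p+p!-1} ∉ L.
This is a contradiction; hence L is not regular.

a^{p+p!} b^{p+p!-1}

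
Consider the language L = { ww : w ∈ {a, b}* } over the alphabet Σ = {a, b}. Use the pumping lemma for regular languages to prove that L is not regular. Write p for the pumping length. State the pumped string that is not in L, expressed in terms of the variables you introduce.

Assume L is regular; let p be its pumping constant.
Take w = a^p b^p a^p b^p = uu where u = a^pb^p; then w ∈ L and |w| = 4p ≥ p.
The pumping lemma gives a decomposition w = xyz where |xy| ≤ p and |y| > 0.
The first p characters of w are a's, so xy (and hence y) consists only of a's. Write y = a^k, 1 ≤ k ≤ p.
Pump with i = 2: xy^2z = a^{p+k} b^p a^p b^p, of length 4p+k. Suppose this equals vv. The string starts with a and ends with b, so v does too; thus the boundary between the two copies of v is a b→a transition. There is exactly one such transition, at position 2p+k, so |v| = 2p+k and |vv| = 4p+2k ≠ 4p+k since k ≥ 1. So xy^2z ∉ L.
This is a contradiction; hence L is not regular.

a^{p+k} b^p a^p b^p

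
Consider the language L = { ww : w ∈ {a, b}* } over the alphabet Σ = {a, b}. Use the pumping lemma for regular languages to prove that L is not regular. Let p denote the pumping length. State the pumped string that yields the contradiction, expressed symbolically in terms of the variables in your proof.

Assume L is regular. Let p be the pumping length given by the pumping lemma.
Take w = a^p b^p a^p b^p = uu where u = a^pb^p; then w ∈ L and |w| = 4p ≥ p.
The pumping lemma gives a decomposition w = xyz where |xy| ≤ p and |y| ≥ 1.
Since the first p symbols of w are all a's and |xy| ≤ p, y lies entirely in the leading a-block: y = a^k for some k with 1 ≤ k ≤ p.
Pump with i = 2: xy^2z = a^{p+k} b^p a^p b^p, of length 4p+k. Suppose this equals vv. The string starts with a and ends with b, so v does too; thus the boundary between the two copies of v is a b→a transition. There is exactly one such transition, at position 2p+k, so |v| = 2p+k and |vv| = 4p+2k ≠ 4p+k since k ≥ 1. So xy^2z ∉ L.
This contradicts the pumping lemma, so L is not regular.

a^{p+k} b^p a^p b^p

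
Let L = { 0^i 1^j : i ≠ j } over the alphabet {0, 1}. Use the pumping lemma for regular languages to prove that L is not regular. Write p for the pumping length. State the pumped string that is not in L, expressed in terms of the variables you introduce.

Toward a contradiction, assume L is regular with pumping length p.
Choose w = 0^p 1^{p+p!}. Since p ≠ p+p!, w ∈ L; and |w| ≥ p.
The pumping lemma gives a decomposition w = xyz where |xy| ≤ p and y is nonempty.
Because |xy| ≤ p and w begins with p copies of 0, we have y = 0^k with 1 ≤ k ≤ p.
Since 1 ≤ k ≤ p, k divides p!; set t = 1 + p!/k. Then xy^t z has p + (p!/k)·k = p + p! copies of 0. Now the 0-count equals the 1-count, so i ≠ j fails. So xy^t z = 0^{p+p!} 1^{p+p!} ∉ L.
This is a contradiction; hence L is not regular.

0^{p+p!} 1^{p+p!}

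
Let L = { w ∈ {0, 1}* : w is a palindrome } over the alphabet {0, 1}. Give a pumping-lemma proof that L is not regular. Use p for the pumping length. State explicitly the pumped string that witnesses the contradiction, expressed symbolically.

Suppose for contradiction that L is regular, and let p be the pumping length.
Take w = 0^p 1 0^p, a palindrome of length 2p+1 ≥ p.
By the pumping lemma, w = xyz with |xy| ≤ p and |y| > 0.
Because |xy| ≤ p and w begins with p copies of 0, we have y = 0^k with 1 ≤ k ≤ p.
Pump with i = 2: xy^2z = 0^{p+k} 1 0^p. Its reverse is 0^p 1 0^{p+k}, which differs from xy^2z since k ≥ 1. So xy^2z is not a palindrome and xy^2z ∉ L.
This contradicts the pumping lemma, so L is not regular.

0^{p+k} 1 0^p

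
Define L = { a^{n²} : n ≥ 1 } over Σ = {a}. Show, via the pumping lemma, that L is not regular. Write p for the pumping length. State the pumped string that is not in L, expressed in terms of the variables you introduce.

Suppose for contradiction that L is regular, and let p be the pumping length.
Take w = a^{p²} ∈ L with |w| = p² ≥ p.
By the pumping lemma, w = xyz with |xy| ≤ p and |y| > 0.
Then y = a^k for some k with 1 ≤ k ≤ p.
Pump with i = 2: xy^2z = a^{p²+k}. Since 1 ≤ k ≤ p, p² < p²+k ≤ p²+p < (p+1)², so p²+k lies strictly between consecutive squares and is not a perfect square. So xy^2z ∉ L.
Contradiction. Therefore L is not regular.

a^{p²+k}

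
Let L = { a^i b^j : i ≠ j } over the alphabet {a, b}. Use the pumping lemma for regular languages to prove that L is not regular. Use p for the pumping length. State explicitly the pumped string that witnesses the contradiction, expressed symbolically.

Suppose for contradiction that L is regular, and let p be the pumping length.
Choose w = a^p b^{p+p!}. Since p ≠ p+p!, w ∈ L; and |w| ≥ p.
Write w = xyz as guaranteed by the lemma, with |xy| ≤ p and |y| > 0.
The first p characters of w are a's, so xy (and hence y) consists only of a's. Write y = a^k, 1 ≤ k ≤ p.
Since 1 ≤ k ≤ p, k divides p!; set t = 1 + p!/k. Then xy^t z has p + (p!/k)·k = p + p! copies of a. Now the a-count equals the b-count, so i ≠ j fails. So xy^t z = a^{p+p!} b^{p+p!} ∉ L.
This is a contradiction; hence L is not regular.

a^{p+p!} b^{p+p!}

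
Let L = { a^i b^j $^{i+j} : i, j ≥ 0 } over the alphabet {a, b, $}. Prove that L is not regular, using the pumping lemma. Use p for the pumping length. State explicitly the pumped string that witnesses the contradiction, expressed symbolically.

Assume L is regular. Let p be the pumping length given by the pumping lemma.
Take w = a^p b^p $^{2p} ∈ L (with i=j=p, i+j=2p), |w| = 4p ≥ p.
Write w = xyz as guaranteed by the lemma, with |xy| ≤ p and |y| ≥ 1.
The first p characters of w are a's, so xy (and hence y) consists only of a's. Write y = a^k, 1 ≤ k ≤ p.
Consider xy^2z = a^{p+k} b^p $^{2p}. Now the a- and b-counts sum to 2p+k, but the $-count is 2p ≠ 2p+k. So xy^2z ∉ L.
This is a contradiction; hence L is not regular.

a^{p+k} b^p $^{2p}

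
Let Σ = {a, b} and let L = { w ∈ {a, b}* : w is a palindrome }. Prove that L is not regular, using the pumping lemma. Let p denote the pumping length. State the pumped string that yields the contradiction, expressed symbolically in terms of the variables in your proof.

a^{p+k} b a^p

Suppose for contradiction that L is regular, and let p be the pumping length.
Take w = a^p b a^p, a palindrome of length 2p+1 ≥ p.
The pumping lemma gives a decomposition w = xyz where |xy| ≤ p and |y| ≥ 1.
The first p characters of w are a's, so xy (and hence y) consists only of a's. Write y = a^k, 1 ≤ k ≤ p.
Pump with i = 2: xy^2z = a^{p+k} b a^p. Its reverse is a^p b a^{p+k}, which differs from xy^2z since k ≥ 1. So xy^2z is not a palindrome and xy^2z ∉ L.
This contradicts the pumping lemma, so L is not regular.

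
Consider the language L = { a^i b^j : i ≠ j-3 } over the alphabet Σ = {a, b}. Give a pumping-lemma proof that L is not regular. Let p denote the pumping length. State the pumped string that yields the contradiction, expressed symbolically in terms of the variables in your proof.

Suppose for contradiction that L is regular, and let p be the pumping length.
Choose w = a^p b^{p+p!+3}. Since p ≠ (p+p!+3)-3 = p+p!, w ∈ L; and |w| ≥ p.
By the pumping lemma, w = xyz with |xy| ≤ p and |y| > 0.
The first p characters of w are a's, so xy (and hence y) consists only of a's. Write y = a^k, 1 ≤ k ≤ p.
Since 1 ≤ k ≤ p, k divides p!; set t = 1 + p!/k. Then xy^t z has p + (p!/k)·k = p + p! copies of a. Now the a-count is p+p! and (b-count)-3 = (p+p!+3)-3 = p+p!, so i ≠ j-3 fails. So xy^t z = a^{p+p!} b^{p+p!+3} ∉ L.
This contradicts the pumping lemma, so L is not regular.

a^{p+p!} b^{p+p!+3}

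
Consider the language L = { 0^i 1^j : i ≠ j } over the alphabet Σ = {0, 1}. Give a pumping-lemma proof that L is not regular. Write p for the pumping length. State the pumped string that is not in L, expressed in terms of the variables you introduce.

Suppose for contradiction that L is regular, and let p be the pumping length.
Choose w = 0^p 1^{p+p!}. Since p ≠ p+p!, w ∈ L; and |w| ≥ p.
Write w = xyz as guaranteed by the lemma, with |xy| ≤ p and |y| > 0.
Because |xy| ≤ p and w begins with p copies of 0, we have y = 0^k with 1 ≤ k ≤ p.
Since 1 ≤ k ≤ p, k divides p!; set t = 1 + p!/k. Then xy^t z has p + (p!/k)·k = p + p! copies of 0. Now the 0-count equals the 1-count, so i ≠ j fails. So xy^t z = 0^{p+p!} 1^{p+p!} ∉ L.
This contradicts the pumping lemma, so L is not regular.

0^{p+p!} 1^{p+p!}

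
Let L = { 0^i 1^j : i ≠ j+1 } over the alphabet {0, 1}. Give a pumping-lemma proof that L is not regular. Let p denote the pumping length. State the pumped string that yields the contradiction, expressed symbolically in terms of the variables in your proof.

Suppose for contradiction that L is regular, and let p be the pumping length.
Choose w = 0^p 1^{p+p!-1}. Since p ≠ (p+p!-1)+1 = p+p!, w ∈ L; and |w| ≥ p.
By the pumping lemma, w = xyz with |xy| ≤ p and |y| ≥ 1.
The first p characters of w are 0's, so xy (and hence y) consists only of 0's. Write y = 0^k, 1 ≤ k ≤ p.
Since 1 ≤ k ≤ p, k divides p!; set t = 1 + p!/k. Then xy^t z has p + (p!/k)·k = p + p! copies of 0. Now the 0-count is p+p! and (1-count)+1 = (p+p!-1)+1 = p+p!, so i ≠ j+1 fails. So xy^t z = 0^{p+p!} 1^{p+p!-1} ∉ L.
This contradicts the pumping lemma, so L is not regular.

0^{p+p!} 1^{p+p!-1}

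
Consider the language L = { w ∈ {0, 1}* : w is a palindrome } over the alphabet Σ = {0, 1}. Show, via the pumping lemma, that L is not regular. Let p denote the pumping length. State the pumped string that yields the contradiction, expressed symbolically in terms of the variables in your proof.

0^{p+k} 1 0^p

Assume L is regular; let p be its pumping constant.
Take w = 0^p 1 0^p, a palindrome of length 2p+1 ≥ p.
By the pumping lemma, w = xyz with |xy| ≤ p and |y| ≥ 1.
Because |xy| ≤ p and w begins with p copies of 0, we have y = 0^k with 1 ≤ k ≤ p.
Pump with i = 2: xy^2z = 0^{p+k} 1 0^p. Its reverse is 0^p 1 0^{p+k}, which differs from xy^2z since k ≥ 1. So xy^2z is not a palindrome and xy^2z ∉ L.
This is a contradiction; hence L is not regular.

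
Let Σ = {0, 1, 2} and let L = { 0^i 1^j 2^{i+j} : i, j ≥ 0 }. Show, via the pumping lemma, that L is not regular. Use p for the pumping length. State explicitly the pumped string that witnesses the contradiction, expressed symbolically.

Toward a contradiction, assume L is regular with pumping length p.
Take w = 0^p 1^p 2^{2p} ∈ L (with i=j=p, i+j=2p), |w| = 4p ≥ p.
By the pumping lemma, w = xyz with |xy| ≤ p and |y| ≥ 1.
The first p characters of w are 0's, so xy (and hence y) consists only of 0's. Write y = 0^k, 1 ≤ k ≤ p.
Consider xy^2z = 0^{p+k} 1^p 2^{2p}. Now the 0- and 1-counts sum to 2p+k, but the 2-count is 2p ≠ 2p+k. So xy^2z ∉ L.
Contradiction. Therefore L is not regular.

0^{p+k} 1^p 2^{2p}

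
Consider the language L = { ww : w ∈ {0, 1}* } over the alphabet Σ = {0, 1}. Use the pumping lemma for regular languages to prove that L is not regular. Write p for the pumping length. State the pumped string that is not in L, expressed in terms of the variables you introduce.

Suppose for contradiction that L is regular, and let p be the pumping length.
Take w = 0^p 1^p 0^p 1^p = uu where u = 0^p1^p; then w ∈ L and |w| = 4p ≥ p.
By the pumping lemma, w = xyz with |xy| ≤ p and |y| > 0.
Since the first p symbols of w are all 0's and |xy| ≤ p, y lies entirely in the leading 0-block: y = 0^k for some k with 1 ≤ k ≤ p.
Pump with i = 2: xy^2z = 0^{p+k} 1^p 0^p 1^p, of length 4p+k. Suppose this equals vv. The string starts with 0 and ends with 1, so v does too; thus the boundary between the two copies of v is a 1→0 transition. There is exactly one such transition, at position 2p+k, so |v| = 2p+k and |vv| = 4p+2k ≠ 4p+k since k ≥ 1. So xy^2z ∉ L.
Contradiction. Therefore L is not regular.

0^{p+k} 1^p 0^p 1^p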